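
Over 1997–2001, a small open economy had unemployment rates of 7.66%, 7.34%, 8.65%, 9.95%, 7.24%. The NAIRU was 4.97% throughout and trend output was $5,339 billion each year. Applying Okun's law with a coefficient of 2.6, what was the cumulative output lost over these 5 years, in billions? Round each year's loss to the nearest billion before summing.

$2,219 billion

Year 1997: gap = -2.6 × (7.66 - 4.97) = -6.994%, loss ≈ 5339 × 6.994/100 ≈ 373.
Year 1998: gap = -2.6 × (7.34 - 4.97) = -6.162%, loss ≈ 5339 × 6.162/100 ≈ 329.
Year 1999: gap = -2.6 × (8.65 - 4.97) = -9.568%, loss ≈ 5339 × 9.568/100 ≈ 511.
Year 2000: gap = -2.6 × (9.95 - 4.97) = -12.948%, loss ≈ 5339 × 12.948/100 ≈ 691.
Year 2001: gap = -2.6 × (7.24 - 4.97) = -5.902%, loss ≈ 5339 × 5.902/100 ≈ 315.
Total lost output = 373 + 329 + 511 + 691 + 315 = 2219 billion.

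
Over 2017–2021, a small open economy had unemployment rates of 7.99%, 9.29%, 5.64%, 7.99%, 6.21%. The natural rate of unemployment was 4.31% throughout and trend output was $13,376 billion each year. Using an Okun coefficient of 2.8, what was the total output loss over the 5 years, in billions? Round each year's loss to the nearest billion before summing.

$5,831 billion

Year 2017: gap = -2.8 × (7.99 - 4.31) = -10.304%, loss ≈ 13376 × 10.304/100 ≈ 1378.
Year 2018: gap = -2.8 × (9.29 - 4.31) = -13.944%, loss ≈ 13376 × 13.944/100 ≈ 1865.
Year 2019: gap = -2.8 × (5.64 - 4.31) = -3.724%, loss ≈ 13376 × 3.724/100 ≈ 498.
Year 2020: gap = -2.8 × (7.99 - 4.31) = -10.304%, loss ≈ 13376 × 10.304/100 ≈ 1378.
Year 2021: gap = -2.8 × (6.21 - 4.31) = -5.32%, loss ≈ 13376 × 5.32/100 ≈ 712.
Total lost output = 1378 + 1865 + 498 + 1378 + 712 = 5831 billion.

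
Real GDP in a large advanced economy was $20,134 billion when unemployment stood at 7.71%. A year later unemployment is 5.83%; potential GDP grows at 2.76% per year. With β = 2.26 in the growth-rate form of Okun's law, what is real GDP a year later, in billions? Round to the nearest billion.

$21,545 billion

Δu = 5.83 - 7.71 = -1.88 points.
Okun's law (growth form): g_Y = g_Y* - β × Δu = 2.76 - 2.26 × (-1.88) = 2.76 + 4.2488 = 7.0088%.
Real GDP in the next year = 20134 × (1 + 7.0088/100) = 20134 × 1.070088 ≈ 21545 billion.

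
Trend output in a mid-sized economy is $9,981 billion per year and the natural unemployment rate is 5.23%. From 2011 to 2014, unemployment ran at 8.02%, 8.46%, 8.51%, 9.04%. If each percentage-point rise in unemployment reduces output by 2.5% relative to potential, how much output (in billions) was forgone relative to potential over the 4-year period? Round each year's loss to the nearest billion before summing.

$3,271 billion

Year 2011: gap = -2.5 × (8.02 - 5.23) = -6.975%, loss ≈ 9981 × 6.975/100 ≈ 696.
Year 2012: gap = -2.5 × (8.46 - 5.23) = -8.075%, loss ≈ 9981 × 8.075/100 ≈ 806.
Year 2013: gap = -2.5 × (8.51 - 5.23) = -8.2%, loss ≈ 9981 × 8.2/100 ≈ 818.
Year 2014: gap = -2.5 × (9.04 - 5.23) = -9.525%, loss ≈ 9981 × 9.525/100 ≈ 951.
Total lost output = 696 + 806 + 818 + 951 = 3271 billion.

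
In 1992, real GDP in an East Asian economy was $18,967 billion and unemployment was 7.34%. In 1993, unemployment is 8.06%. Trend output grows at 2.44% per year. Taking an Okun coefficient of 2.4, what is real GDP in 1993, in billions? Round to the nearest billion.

$19,102 billion

Δu = 8.06 - 7.34 = 0.72 points.
Okun's law (growth form): g_Y = g_Y* - β × Δu = 2.44 - 2.4 × (0.72) = 2.44 - 1.728 = 0.712%.
Real GDP in the next year = 18967 × (1 + 0.712/100) = 18967 × 1.00712 ≈ 19102 billion.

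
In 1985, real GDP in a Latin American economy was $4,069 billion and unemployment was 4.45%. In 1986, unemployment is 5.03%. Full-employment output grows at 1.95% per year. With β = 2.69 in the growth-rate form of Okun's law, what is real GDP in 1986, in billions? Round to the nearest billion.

Δu = 5.03 - 4.45 = 0.58 points.
Okun's law (growth form): g_Y = g_Y* - β × Δu = 1.95 - 2.69 × (0.58) = 1.95 - 1.5602 = 0.3898%.
Real GDP in the next year = 4069 × (1 + 0.3898/100) = 4069 × 1.003898 ≈ 4085 billion.

$4,085 billion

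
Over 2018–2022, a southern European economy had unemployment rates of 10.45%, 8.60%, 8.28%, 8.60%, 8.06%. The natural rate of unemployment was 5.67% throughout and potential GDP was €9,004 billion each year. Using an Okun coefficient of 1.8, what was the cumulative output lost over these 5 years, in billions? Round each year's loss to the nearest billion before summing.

Year 2018: gap = -1.8 × (10.45 - 5.67) = -8.604%, loss ≈ 9004 × 8.604/100 ≈ 775.
Year 2019: gap = -1.8 × (8.6 - 5.67) = -5.274%, loss ≈ 9004 × 5.274/100 ≈ 475.
Year 2020: gap = -1.8 × (8.28 - 5.67) = -4.698%, loss ≈ 9004 × 4.698/100 ≈ 423.
Year 2021: gap = -1.8 × (8.6 - 5.67) = -5.274%, loss ≈ 9004 × 5.274/100 ≈ 475.
Year 2022: gap = -1.8 × (8.06 - 5.67) = -4.302%, loss ≈ 9004 × 4.302/100 ≈ 387.
Total lost output = 775 + 475 + 423 + 475 + 387 = 2535 billion.

€2,535 billion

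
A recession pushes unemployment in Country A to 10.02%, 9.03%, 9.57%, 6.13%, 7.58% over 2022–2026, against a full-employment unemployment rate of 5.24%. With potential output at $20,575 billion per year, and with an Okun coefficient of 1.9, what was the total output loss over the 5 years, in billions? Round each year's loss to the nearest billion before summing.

$6,307 billion

Year 2022: gap = -1.9 × (10.02 - 5.24) = -9.082%, loss ≈ 20575 × 9.082/100 ≈ 1869.
Year 2023: gap = -1.9 × (9.03 - 5.24) = -7.201%, loss ≈ 20575 × 7.201/100 ≈ 1482.
Year 2024: gap = -1.9 × (9.57 - 5.24) = -8.227%, loss ≈ 20575 × 8.227/100 ≈ 1693.
Year 2025: gap = -1.9 × (6.13 - 5.24) = -1.691%, loss ≈ 20575 × 1.691/100 ≈ 348.
Year 2026: gap = -1.9 × (7.58 - 5.24) = -4.446%, loss ≈ 20575 × 4.446/100 ≈ 915.
Total lost output = 1869 + 1482 + 1693 + 348 + 915 = 6307 billion.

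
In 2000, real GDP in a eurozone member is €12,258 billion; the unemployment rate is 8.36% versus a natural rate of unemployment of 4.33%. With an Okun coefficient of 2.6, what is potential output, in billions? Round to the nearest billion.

€13,693 billion

Unemployment gap = 8.36 - 4.33 = 4.03 points, so output gap = -2.6 × 4.03 = -10.478%.
Since Y = Y* × (1 + gap/100), Y* = 12258/0.89522 ≈ 13693 billion.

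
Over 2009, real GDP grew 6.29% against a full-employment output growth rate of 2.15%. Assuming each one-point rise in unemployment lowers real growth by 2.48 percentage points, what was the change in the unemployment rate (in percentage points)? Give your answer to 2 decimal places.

Growth-rate Okun's law: g_Y = g_Y* - β × Δu, so Δu = (g_Y* - g_Y)/β.
Δu = (2.15 - 6.29)/2.48 = -4.14/2.48 = -1.67 percentage points.

-1.67 percentage points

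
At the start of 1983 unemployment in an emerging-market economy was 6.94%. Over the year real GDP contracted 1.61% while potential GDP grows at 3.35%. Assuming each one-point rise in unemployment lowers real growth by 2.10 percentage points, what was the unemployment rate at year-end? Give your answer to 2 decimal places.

9.30%

Growth-rate Okun's law: g_Y = g_Y* - β × Δu, so Δu = (g_Y* - g_Y)/β.
Δu = (3.35 + 1.61)/2.10 = 4.96/2.10 = 2.36 percentage points.
Year-end unemployment = 6.94 + 2.36 = 9.30%.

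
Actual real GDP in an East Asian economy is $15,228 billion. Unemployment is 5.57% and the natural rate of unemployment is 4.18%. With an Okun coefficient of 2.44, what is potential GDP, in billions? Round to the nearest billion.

Unemployment gap = 5.57 - 4.18 = 1.39 points, so output gap = -2.44 × 1.39 = -3.3916%.
Since Y = Y* × (1 + gap/100), Y* = 15228/0.966084 ≈ 15763 billion.

$15,763 billion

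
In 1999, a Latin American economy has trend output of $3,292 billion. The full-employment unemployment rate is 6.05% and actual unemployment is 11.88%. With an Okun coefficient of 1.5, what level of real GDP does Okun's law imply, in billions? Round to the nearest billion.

Unemployment gap = 11.88 - 6.05 = 5.83 points, so the output gap is -1.5 × 5.83 = -8.745%.
Actual GDP = 3292 × (1 - 8.745/100) = 3292 × 0.91255 ≈ 3004 billion.

$3,004 billion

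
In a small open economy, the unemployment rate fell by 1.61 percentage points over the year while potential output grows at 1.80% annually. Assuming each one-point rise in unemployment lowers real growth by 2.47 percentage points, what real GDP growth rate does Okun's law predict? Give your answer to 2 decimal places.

Growth-rate Okun's law: g_Y = g_Y* - β × Δu.
g_Y = 1.80 - 2.47 × (-1.61) = 1.8 + 3.9767 = 5.7767%, i.e. 5.78% to 2 d.p.

5.78%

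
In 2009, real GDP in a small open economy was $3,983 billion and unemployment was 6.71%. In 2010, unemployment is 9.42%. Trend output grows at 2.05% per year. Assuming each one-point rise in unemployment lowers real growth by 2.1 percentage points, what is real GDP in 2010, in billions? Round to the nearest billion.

$3,838 billion

Δu = 9.42 - 6.71 = 2.71 points.
Okun's law (growth form): g_Y = g_Y* - β × Δu = 2.05 - 2.1 × (2.71) = 2.05 - 5.691 = -3.641%.
Real GDP in the next year = 3983 × (1 - 3.641/100) = 3983 × 0.96359 ≈ 3838 billion.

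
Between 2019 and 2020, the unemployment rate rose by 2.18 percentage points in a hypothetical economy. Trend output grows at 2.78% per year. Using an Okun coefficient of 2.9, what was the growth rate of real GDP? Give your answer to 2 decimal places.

Growth-rate Okun's law: g_Y = g_Y* - β × Δu.
g_Y = 2.78 - 2.9 × (2.18) = 2.78 - 6.322 = -3.542%, i.e. -3.54% to 2 d.p.

-3.54%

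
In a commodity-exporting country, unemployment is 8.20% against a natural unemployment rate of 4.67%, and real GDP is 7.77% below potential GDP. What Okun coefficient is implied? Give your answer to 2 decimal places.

Okun's law: output gap = -β × (u - u*).
-7.77 = -β × (8.2 - 4.67) = -β × 3.53, so β = 7.77/3.53 = 2.20.

β ≈ 2.20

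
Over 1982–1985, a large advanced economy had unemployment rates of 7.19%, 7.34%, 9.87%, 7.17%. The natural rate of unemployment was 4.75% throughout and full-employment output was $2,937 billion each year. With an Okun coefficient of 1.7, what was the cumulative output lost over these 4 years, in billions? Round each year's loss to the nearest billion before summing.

$628 billion

Year 1982: gap = -1.7 × (7.19 - 4.75) = -4.148%, loss ≈ 2937 × 4.148/100 ≈ 122.
Year 1983: gap = -1.7 × (7.34 - 4.75) = -4.403%, loss ≈ 2937 × 4.403/100 ≈ 129.
Year 1984: gap = -1.7 × (9.87 - 4.75) = -8.704%, loss ≈ 2937 × 8.704/100 ≈ 256.
Year 1985: gap = -1.7 × (7.17 - 4.75) = -4.114%, loss ≈ 2937 × 4.114/100 ≈ 121.
Total lost output = 122 + 129 + 256 + 121 = 628 billion.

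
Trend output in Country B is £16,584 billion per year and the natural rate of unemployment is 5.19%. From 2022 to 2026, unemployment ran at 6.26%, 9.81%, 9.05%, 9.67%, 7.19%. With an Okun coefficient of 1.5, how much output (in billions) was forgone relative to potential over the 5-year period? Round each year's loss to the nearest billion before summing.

Year 2022: gap = -1.5 × (6.26 - 5.19) = -1.605%, loss ≈ 16584 × 1.605/100 ≈ 266.
Year 2023: gap = -1.5 × (9.81 - 5.19) = -6.93%, loss ≈ 16584 × 6.93/100 ≈ 1149.
Year 2024: gap = -1.5 × (9.05 - 5.19) = -5.79%, loss ≈ 16584 × 5.79/100 ≈ 960.
Year 2025: gap = -1.5 × (9.67 - 5.19) = -6.72%, loss ≈ 16584 × 6.72/100 ≈ 1114.
Year 2026: gap = -1.5 × (7.19 - 5.19) = -3%, loss ≈ 16584 × 3/100 ≈ 498.
Total lost output = 266 + 1149 + 960 + 1114 + 498 = 3987 billion.

£3,987 billion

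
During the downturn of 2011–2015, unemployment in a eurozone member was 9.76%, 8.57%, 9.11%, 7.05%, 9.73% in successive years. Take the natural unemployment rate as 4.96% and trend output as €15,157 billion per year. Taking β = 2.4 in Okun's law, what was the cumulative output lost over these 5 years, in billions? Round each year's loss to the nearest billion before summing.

Year 2011: gap = -2.4 × (9.76 - 4.96) = -11.52%, loss ≈ 15157 × 11.52/100 ≈ 1746.
Year 2012: gap = -2.4 × (8.57 - 4.96) = -8.664%, loss ≈ 15157 × 8.664/100 ≈ 1313.
Year 2013: gap = -2.4 × (9.11 - 4.96) = -9.96%, loss ≈ 15157 × 9.96/100 ≈ 1510.
Year 2014: gap = -2.4 × (7.05 - 4.96) = -5.016%, loss ≈ 15157 × 5.016/100 ≈ 760.
Year 2015: gap = -2.4 × (9.73 - 4.96) = -11.448%, loss ≈ 15157 × 11.448/100 ≈ 1735.
Total lost output = 1746 + 1313 + 1510 + 760 + 1735 = 7064 billion.

€7,064 billion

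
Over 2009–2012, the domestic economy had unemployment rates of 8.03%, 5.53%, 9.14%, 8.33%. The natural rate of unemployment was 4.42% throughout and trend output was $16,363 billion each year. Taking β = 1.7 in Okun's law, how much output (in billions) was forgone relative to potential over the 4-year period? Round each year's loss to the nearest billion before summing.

Year 2009: gap = -1.7 × (8.03 - 4.42) = -6.137%, loss ≈ 16363 × 6.137/100 ≈ 1004.
Year 2010: gap = -1.7 × (5.53 - 4.42) = -1.887%, loss ≈ 16363 × 1.887/100 ≈ 309.
Year 2011: gap = -1.7 × (9.14 - 4.42) = -8.024%, loss ≈ 16363 × 8.024/100 ≈ 1313.
Year 2012: gap = -1.7 × (8.33 - 4.42) = -6.647%, loss ≈ 16363 × 6.647/100 ≈ 1088.
Total lost output = 1004 + 309 + 1313 + 1088 = 3714 billion.

$3,714 billion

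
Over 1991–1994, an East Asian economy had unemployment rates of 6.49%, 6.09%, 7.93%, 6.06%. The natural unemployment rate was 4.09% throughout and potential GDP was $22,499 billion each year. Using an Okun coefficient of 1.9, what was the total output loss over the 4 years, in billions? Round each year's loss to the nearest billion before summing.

Year 1991: gap = -1.9 × (6.49 - 4.09) = -4.56%, loss ≈ 22499 × 4.56/100 ≈ 1026.
Year 1992: gap = -1.9 × (6.09 - 4.09) = -3.8%, loss ≈ 22499 × 3.8/100 ≈ 855.
Year 1993: gap = -1.9 × (7.93 - 4.09) = -7.296%, loss ≈ 22499 × 7.296/100 ≈ 1642.
Year 1994: gap = -1.9 × (6.06 - 4.09) = -3.743%, loss ≈ 22499 × 3.743/100 ≈ 842.
Total lost output = 1026 + 855 + 1642 + 842 = 4365 billion.

$4,365 billion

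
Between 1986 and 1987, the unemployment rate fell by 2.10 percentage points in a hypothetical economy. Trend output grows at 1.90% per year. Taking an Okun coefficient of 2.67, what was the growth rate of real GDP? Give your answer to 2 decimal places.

Growth-rate Okun's law: g_Y = g_Y* - β × Δu.
g_Y = 1.90 - 2.67 × (-2.10) = 1.9 + 5.607 = 7.507%, i.e. 7.51% to 2 d.p.

7.51%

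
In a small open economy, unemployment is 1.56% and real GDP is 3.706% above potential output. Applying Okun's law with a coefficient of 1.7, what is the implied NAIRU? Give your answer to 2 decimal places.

3.74%

From Okun's law, u - u* = -(output gap)/β = -(3.706)/1.7 = -2.18 points.
So u* = 1.56 + 2.18 = 3.74%.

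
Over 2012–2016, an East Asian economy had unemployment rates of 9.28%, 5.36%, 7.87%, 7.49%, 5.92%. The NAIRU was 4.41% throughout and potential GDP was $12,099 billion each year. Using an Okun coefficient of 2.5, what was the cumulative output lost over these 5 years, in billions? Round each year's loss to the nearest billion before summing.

$4,196 billion

Year 2012: gap = -2.5 × (9.28 - 4.41) = -12.175%, loss ≈ 12099 × 12.175/100 ≈ 1473.
Year 2013: gap = -2.5 × (5.36 - 4.41) = -2.375%, loss ≈ 12099 × 2.375/100 ≈ 287.
Year 2014: gap = -2.5 × (7.87 - 4.41) = -8.65%, loss ≈ 12099 × 8.65/100 ≈ 1047.
Year 2015: gap = -2.5 × (7.49 - 4.41) = -7.7%, loss ≈ 12099 × 7.7/100 ≈ 932.
Year 2016: gap = -2.5 × (5.92 - 4.41) = -3.775%, loss ≈ 12099 × 3.775/100 ≈ 457.
Total lost output = 1473 + 287 + 1047 + 932 + 457 = 4196 billion.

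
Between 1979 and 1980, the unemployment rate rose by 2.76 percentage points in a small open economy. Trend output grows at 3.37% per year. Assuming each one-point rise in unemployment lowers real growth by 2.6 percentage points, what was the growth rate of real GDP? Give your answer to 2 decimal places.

Growth-rate Okun's law: g_Y = g_Y* - β × Δu.
g_Y = 3.37 - 2.6 × (2.76) = 3.37 - 7.176 = -3.806%, i.e. -3.81% to 2 d.p.

-3.81%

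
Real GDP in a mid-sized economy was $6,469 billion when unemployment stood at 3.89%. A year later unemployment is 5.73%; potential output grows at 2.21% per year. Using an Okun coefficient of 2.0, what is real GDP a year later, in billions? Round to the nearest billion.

Δu = 5.73 - 3.89 = 1.84 points.
Okun's law (growth form): g_Y = g_Y* - β × Δu = 2.21 - 2.0 × (1.84) = 2.21 - 3.68 = -1.47%.
Real GDP in the next year = 6469 × (1 - 1.47/100) = 6469 × 0.9853 ≈ 6374 billion.

$6,374 billion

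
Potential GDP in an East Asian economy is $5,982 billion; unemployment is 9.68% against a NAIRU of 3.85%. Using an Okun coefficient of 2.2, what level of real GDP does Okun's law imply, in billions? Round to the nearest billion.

$5,215 billion

Unemployment gap = 9.68 - 3.85 = 5.83 points, so the output gap is -2.2 × 5.83 = -12.826%.
Actual GDP = 5982 × (1 - 12.826/100) = 5982 × 0.87174 ≈ 5215 billion.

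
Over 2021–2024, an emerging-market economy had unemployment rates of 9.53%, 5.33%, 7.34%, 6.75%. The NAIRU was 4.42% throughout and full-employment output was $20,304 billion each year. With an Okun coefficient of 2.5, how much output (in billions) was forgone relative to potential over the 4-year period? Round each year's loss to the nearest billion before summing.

Year 2021: gap = -2.5 × (9.53 - 4.42) = -12.775%, loss ≈ 20304 × 12.775/100 ≈ 2594.
Year 2022: gap = -2.5 × (5.33 - 4.42) = -2.275%, loss ≈ 20304 × 2.275/100 ≈ 462.
Year 2023: gap = -2.5 × (7.34 - 4.42) = -7.3%, loss ≈ 20304 × 7.3/100 ≈ 1482.
Year 2024: gap = -2.5 × (6.75 - 4.42) = -5.825%, loss ≈ 20304 × 5.825/100 ≈ 1183.
Total lost output = 2594 + 462 + 1482 + 1183 = 5721 billion.

$5,721 billion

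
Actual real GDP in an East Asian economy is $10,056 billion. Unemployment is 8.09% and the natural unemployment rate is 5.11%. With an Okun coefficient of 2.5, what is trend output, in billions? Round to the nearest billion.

Unemployment gap = 8.09 - 5.11 = 2.98 points, so output gap = -2.5 × 2.98 = -7.45%.
Since Y = Y* × (1 + gap/100), Y* = 10056/0.9255 ≈ 10865 billion.

$10,865 billion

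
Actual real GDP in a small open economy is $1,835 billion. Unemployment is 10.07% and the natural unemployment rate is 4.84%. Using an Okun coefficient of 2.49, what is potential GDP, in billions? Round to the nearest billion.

$2,110 billion

Unemployment gap = 10.07 - 4.84 = 5.23 points, so output gap = -2.49 × 5.23 = -13.0227%.
Since Y = Y* × (1 + gap/100), Y* = 1835/0.869773 ≈ 2110 billion.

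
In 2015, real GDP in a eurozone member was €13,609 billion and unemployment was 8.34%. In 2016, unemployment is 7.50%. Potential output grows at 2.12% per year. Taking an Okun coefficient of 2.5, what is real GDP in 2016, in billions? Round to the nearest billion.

Δu = 7.5 - 8.34 = -0.84 points.
Okun's law (growth form): g_Y = g_Y* - β × Δu = 2.12 - 2.5 × (-0.84) = 2.12 + 2.1 = 4.22%.
Real GDP in the next year = 13609 × (1 + 4.22/100) = 13609 × 1.0422 ≈ 14183 billion.

€14,183 billion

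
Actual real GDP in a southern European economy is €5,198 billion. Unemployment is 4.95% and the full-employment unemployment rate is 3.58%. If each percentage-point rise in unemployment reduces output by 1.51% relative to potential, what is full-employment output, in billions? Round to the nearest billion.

€5,308 billion

Unemployment gap = 4.95 - 3.58 = 1.37 points, so output gap = -1.51 × 1.37 = -2.0687%.
Since Y = Y* × (1 + gap/100), Y* = 5198/0.979313 ≈ 5308 billion.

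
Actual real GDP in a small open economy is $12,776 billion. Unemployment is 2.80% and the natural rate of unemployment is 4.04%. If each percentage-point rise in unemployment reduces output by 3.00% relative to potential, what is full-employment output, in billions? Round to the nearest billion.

Unemployment gap = 2.8 - 4.04 = -1.24 points, so output gap = -3 × (-1.24) = 3.72%.
Since Y = Y* × (1 + gap/100), Y* = 12776/1.0372 ≈ 12318 billion.

$12,318 billion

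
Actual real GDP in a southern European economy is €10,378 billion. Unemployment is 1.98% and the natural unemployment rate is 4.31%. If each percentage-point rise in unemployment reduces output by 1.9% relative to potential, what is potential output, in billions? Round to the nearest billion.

Unemployment gap = 1.98 - 4.31 = -2.33 points, so output gap = -1.9 × (-2.33) = 4.427%.
Since Y = Y* × (1 + gap/100), Y* = 10378/1.04427 ≈ 9938 billion.

€9,938 billion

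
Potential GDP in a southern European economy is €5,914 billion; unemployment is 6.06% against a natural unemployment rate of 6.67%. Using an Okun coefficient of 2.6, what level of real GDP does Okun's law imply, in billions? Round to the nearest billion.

€6,008 billion

Unemployment gap = 6.06 - 6.67 = -0.61 points, so the output gap is -2.6 × (-0.61) = 1.586%.
Actual GDP = 5914 × (1 + 1.586/100) = 5914 × 1.01586 ≈ 6008 billion.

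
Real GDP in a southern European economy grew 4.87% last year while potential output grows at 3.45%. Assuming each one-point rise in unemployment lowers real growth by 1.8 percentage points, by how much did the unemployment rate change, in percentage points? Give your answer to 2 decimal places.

-0.79 percentage points

Growth-rate Okun's law: g_Y = g_Y* - β × Δu, so Δu = (g_Y* - g_Y)/β.
Δu = (3.45 - 4.87)/1.8 = -1.42/1.8 = -0.79 percentage points.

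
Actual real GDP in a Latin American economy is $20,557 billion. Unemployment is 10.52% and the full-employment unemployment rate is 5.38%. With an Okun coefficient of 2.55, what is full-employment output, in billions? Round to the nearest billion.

$23,658 billion

Unemployment gap = 10.52 - 5.38 = 5.14 points, so output gap = -2.55 × 5.14 = -13.107%.
Since Y = Y* × (1 + gap/100), Y* = 20557/0.86893 ≈ 23658 billion.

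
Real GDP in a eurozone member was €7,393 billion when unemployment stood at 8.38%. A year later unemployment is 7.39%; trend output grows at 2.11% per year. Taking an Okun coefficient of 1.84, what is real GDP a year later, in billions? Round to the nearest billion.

Δu = 7.39 - 8.38 = -0.99 points.
Okun's law (growth form): g_Y = g_Y* - β × Δu = 2.11 - 1.84 × (-0.99) = 2.11 + 1.8216 = 3.9316%.
Real GDP in the next year = 7393 × (1 + 3.9316/100) = 7393 × 1.039316 ≈ 7684 billion.

€7,684 billion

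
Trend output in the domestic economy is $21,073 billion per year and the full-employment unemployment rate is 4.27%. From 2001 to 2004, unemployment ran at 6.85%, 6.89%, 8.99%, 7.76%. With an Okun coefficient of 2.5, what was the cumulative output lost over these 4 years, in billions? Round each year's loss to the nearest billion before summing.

$7,065 billion

Year 2001: gap = -2.5 × (6.85 - 4.27) = -6.45%, loss ≈ 21073 × 6.45/100 ≈ 1359.
Year 2002: gap = -2.5 × (6.89 - 4.27) = -6.55%, loss ≈ 21073 × 6.55/100 ≈ 1380.
Year 2003: gap = -2.5 × (8.99 - 4.27) = -11.8%, loss ≈ 21073 × 11.8/100 ≈ 2487.
Year 2004: gap = -2.5 × (7.76 - 4.27) = -8.725%, loss ≈ 21073 × 8.725/100 ≈ 1839.
Total lost output = 1359 + 1380 + 2487 + 1839 = 7065 billion.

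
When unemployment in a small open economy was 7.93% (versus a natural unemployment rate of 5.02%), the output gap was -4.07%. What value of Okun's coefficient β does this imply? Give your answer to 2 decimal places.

Okun's law: output gap = -β × (u - u*).
-4.07 = -β × (7.93 - 5.02) = -β × 2.91, so β = 4.07/2.91 = 1.40.

β ≈ 1.40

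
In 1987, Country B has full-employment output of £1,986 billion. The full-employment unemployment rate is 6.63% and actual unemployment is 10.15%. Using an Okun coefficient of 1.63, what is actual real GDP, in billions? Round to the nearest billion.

£1,872 billion

Unemployment gap = 10.15 - 6.63 = 3.52 points, so the output gap is -1.63 × 3.52 = -5.7376%.
Actual GDP = 1986 × (1 - 5.7376/100) = 1986 × 0.942624 ≈ 1872 billion.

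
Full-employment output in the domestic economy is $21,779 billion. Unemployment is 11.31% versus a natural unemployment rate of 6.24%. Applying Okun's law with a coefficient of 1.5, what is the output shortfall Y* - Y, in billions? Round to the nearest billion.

Output gap = -1.5 × (11.31 - 6.24) = -1.5 × 5.07 = -7.605%.
Actual GDP ≈ 21779 × 0.92395 ≈ 20123 billion, so the shortfall is 21779 - 20123 = 1656 billion.

$1,656 billion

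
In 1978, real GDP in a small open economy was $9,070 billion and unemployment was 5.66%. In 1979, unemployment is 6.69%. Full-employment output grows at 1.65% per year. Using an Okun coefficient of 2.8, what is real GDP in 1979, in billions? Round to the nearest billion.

Δu = 6.69 - 5.66 = 1.03 points.
Okun's law (growth form): g_Y = g_Y* - β × Δu = 1.65 - 2.8 × (1.03) = 1.65 - 2.884 = -1.234%.
Real GDP in the next year = 9070 × (1 - 1.234/100) = 9070 × 0.98766 ≈ 8958 billion.

$8,958 billion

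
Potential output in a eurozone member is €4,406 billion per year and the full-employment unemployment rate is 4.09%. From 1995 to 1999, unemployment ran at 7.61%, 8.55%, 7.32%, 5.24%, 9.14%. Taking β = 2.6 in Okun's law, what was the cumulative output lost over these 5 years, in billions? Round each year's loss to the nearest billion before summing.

Year 1995: gap = -2.6 × (7.61 - 4.09) = -9.152%, loss ≈ 4406 × 9.152/100 ≈ 403.
Year 1996: gap = -2.6 × (8.55 - 4.09) = -11.596%, loss ≈ 4406 × 11.596/100 ≈ 511.
Year 1997: gap = -2.6 × (7.32 - 4.09) = -8.398%, loss ≈ 4406 × 8.398/100 ≈ 370.
Year 1998: gap = -2.6 × (5.24 - 4.09) = -2.99%, loss ≈ 4406 × 2.99/100 ≈ 132.
Year 1999: gap = -2.6 × (9.14 - 4.09) = -13.13%, loss ≈ 4406 × 13.13/100 ≈ 579.
Total lost output = 403 + 511 + 370 + 132 + 579 = 1995 billion.

€1,995 billion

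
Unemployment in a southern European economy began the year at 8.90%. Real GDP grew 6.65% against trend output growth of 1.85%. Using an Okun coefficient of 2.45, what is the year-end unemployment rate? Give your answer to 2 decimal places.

Growth-rate Okun's law: g_Y = g_Y* - β × Δu, so Δu = (g_Y* - g_Y)/β.
Δu = (1.85 - 6.65)/2.45 = -4.8/2.45 = -1.96 percentage points.
Year-end unemployment = 8.9 - 1.96 = 6.94%.

6.94%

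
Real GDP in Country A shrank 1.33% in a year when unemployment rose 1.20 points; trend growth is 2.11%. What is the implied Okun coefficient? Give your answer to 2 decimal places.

β ≈ 2.87

Growth form: g_Y = g_Y* - β × Δu, so β = (g_Y* - g_Y)/Δu.
β = (2.11 + 1.33)/1.20 = 3.44/1.20 = 2.87.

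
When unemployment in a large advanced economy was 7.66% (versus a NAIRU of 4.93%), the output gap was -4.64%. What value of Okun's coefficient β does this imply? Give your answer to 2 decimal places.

Okun's law: output gap = -β × (u - u*).
-4.64 = -β × (7.66 - 4.93) = -β × 2.73, so β = 4.64/2.73 = 1.70.

β ≈ 1.70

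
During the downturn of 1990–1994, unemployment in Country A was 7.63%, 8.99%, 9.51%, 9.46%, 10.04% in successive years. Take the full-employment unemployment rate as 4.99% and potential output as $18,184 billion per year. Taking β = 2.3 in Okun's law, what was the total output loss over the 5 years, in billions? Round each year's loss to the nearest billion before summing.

Year 1990: gap = -2.3 × (7.63 - 4.99) = -6.072%, loss ≈ 18184 × 6.072/100 ≈ 1104.
Year 1991: gap = -2.3 × (8.99 - 4.99) = -9.2%, loss ≈ 18184 × 9.2/100 ≈ 1673.
Year 1992: gap = -2.3 × (9.51 - 4.99) = -10.396%, loss ≈ 18184 × 10.396/100 ≈ 1890.
Year 1993: gap = -2.3 × (9.46 - 4.99) = -10.281%, loss ≈ 18184 × 10.281/100 ≈ 1869.
Year 1994: gap = -2.3 × (10.04 - 4.99) = -11.615%, loss ≈ 18184 × 11.615/100 ≈ 2112.
Total lost output = 1104 + 1673 + 1890 + 1869 + 2112 = 8648 billion.

$8,648 billion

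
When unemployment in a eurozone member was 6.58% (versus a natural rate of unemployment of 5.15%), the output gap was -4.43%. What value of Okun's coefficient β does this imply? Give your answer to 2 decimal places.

β ≈ 3.10

Okun's law: output gap = -β × (u - u*).
-4.43 = -β × (6.58 - 5.15) = -β × 1.43, so β = 4.43/1.43 = 3.10.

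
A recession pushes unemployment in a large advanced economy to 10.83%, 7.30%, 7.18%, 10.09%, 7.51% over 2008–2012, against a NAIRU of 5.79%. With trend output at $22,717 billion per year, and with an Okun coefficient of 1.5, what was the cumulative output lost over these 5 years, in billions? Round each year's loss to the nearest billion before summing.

$4,757 billion

Year 2008: gap = -1.5 × (10.83 - 5.79) = -7.56%, loss ≈ 22717 × 7.56/100 ≈ 1717.
Year 2009: gap = -1.5 × (7.3 - 5.79) = -2.265%, loss ≈ 22717 × 2.265/100 ≈ 515.
Year 2010: gap = -1.5 × (7.18 - 5.79) = -2.085%, loss ≈ 22717 × 2.085/100 ≈ 474.
Year 2011: gap = -1.5 × (10.09 - 5.79) = -6.45%, loss ≈ 22717 × 6.45/100 ≈ 1465.
Year 2012: gap = -1.5 × (7.51 - 5.79) = -2.58%, loss ≈ 22717 × 2.58/100 ≈ 586.
Total lost output = 1717 + 515 + 474 + 1465 + 586 = 4757 billion.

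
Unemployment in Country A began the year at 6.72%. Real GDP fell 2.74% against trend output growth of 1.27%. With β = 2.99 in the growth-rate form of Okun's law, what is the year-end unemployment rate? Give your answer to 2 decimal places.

8.06%

Growth-rate Okun's law: g_Y = g_Y* - β × Δu, so Δu = (g_Y* - g_Y)/β.
Δu = (1.27 + 2.74)/2.99 = 4.01/2.99 = 1.34 percentage points.
Year-end unemployment = 6.72 + 1.34 = 8.06%.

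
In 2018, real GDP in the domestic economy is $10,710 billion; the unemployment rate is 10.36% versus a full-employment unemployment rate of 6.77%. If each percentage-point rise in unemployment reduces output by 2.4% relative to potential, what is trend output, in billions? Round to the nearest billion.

Unemployment gap = 10.36 - 6.77 = 3.59 points, so output gap = -2.4 × 3.59 = -8.616%.
Since Y = Y* × (1 + gap/100), Y* = 10710/0.91384 ≈ 11720 billion.

$11,720 billion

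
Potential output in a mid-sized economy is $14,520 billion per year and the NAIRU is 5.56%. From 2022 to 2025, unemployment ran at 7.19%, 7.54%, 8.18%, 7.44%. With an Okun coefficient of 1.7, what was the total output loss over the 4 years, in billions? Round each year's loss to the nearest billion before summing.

$2,002 billion

Year 2022: gap = -1.7 × (7.19 - 5.56) = -2.771%, loss ≈ 14520 × 2.771/100 ≈ 402.
Year 2023: gap = -1.7 × (7.54 - 5.56) = -3.366%, loss ≈ 14520 × 3.366/100 ≈ 489.
Year 2024: gap = -1.7 × (8.18 - 5.56) = -4.454%, loss ≈ 14520 × 4.454/100 ≈ 647.
Year 2025: gap = -1.7 × (7.44 - 5.56) = -3.196%, loss ≈ 14520 × 3.196/100 ≈ 464.
Total lost output = 402 + 489 + 647 + 464 = 2002 billion.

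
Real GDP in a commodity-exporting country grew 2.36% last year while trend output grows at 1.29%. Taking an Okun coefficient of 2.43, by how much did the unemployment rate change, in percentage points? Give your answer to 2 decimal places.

-0.44 percentage points

Growth-rate Okun's law: g_Y = g_Y* - β × Δu, so Δu = (g_Y* - g_Y)/β.
Δu = (1.29 - 2.36)/2.43 = -1.07/2.43 = -0.44 percentage points.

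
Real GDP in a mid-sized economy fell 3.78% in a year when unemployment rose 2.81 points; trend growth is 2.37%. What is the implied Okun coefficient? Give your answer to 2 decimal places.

β ≈ 2.19

Growth form: g_Y = g_Y* - β × Δu, so β = (g_Y* - g_Y)/Δu.
β = (2.37 + 3.78)/2.81 = 6.15/2.81 = 2.19.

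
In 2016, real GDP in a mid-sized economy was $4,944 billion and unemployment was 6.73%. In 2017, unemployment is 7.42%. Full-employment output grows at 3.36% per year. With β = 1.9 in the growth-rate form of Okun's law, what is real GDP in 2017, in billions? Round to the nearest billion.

Δu = 7.42 - 6.73 = 0.69 points.
Okun's law (growth form): g_Y = g_Y* - β × Δu = 3.36 - 1.9 × (0.69) = 3.36 - 1.311 = 2.049%.
Real GDP in the next year = 4944 × (1 + 2.049/100) = 4944 × 1.02049 ≈ 5045 billion.

$5,045 billion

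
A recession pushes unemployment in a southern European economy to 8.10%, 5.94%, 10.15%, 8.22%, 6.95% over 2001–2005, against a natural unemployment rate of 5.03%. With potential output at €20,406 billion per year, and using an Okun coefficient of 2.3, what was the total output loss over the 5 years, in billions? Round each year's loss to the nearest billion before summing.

€6,669 billion

Year 2001: gap = -2.3 × (8.1 - 5.03) = -7.061%, loss ≈ 20406 × 7.061/100 ≈ 1441.
Year 2002: gap = -2.3 × (5.94 - 5.03) = -2.093%, loss ≈ 20406 × 2.093/100 ≈ 427.
Year 2003: gap = -2.3 × (10.15 - 5.03) = -11.776%, loss ≈ 20406 × 11.776/100 ≈ 2403.
Year 2004: gap = -2.3 × (8.22 - 5.03) = -7.337%, loss ≈ 20406 × 7.337/100 ≈ 1497.
Year 2005: gap = -2.3 × (6.95 - 5.03) = -4.416%, loss ≈ 20406 × 4.416/100 ≈ 901.
Total lost output = 1441 + 427 + 2403 + 1497 + 901 = 6669 billion.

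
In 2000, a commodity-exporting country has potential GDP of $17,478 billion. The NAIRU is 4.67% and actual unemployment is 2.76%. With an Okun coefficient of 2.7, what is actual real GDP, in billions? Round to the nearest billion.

Unemployment gap = 2.76 - 4.67 = -1.91 points, so the output gap is -2.7 × (-1.91) = 5.157%.
Actual GDP = 17478 × (1 + 5.157/100) = 17478 × 1.05157 ≈ 18379 billion.

$18,379 billion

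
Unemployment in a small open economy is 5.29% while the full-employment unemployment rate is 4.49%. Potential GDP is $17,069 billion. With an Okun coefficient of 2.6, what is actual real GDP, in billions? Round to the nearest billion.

Unemployment gap = 5.29 - 4.49 = 0.8 points, so the output gap is -2.6 × 0.8 = -2.08%.
Actual GDP = 17069 × (1 - 2.08/100) = 17069 × 0.9792 ≈ 16714 billion.

$16,714 billion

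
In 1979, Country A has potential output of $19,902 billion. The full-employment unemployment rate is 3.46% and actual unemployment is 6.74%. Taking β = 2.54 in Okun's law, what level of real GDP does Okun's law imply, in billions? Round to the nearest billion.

$18,244 billion

Unemployment gap = 6.74 - 3.46 = 3.28 points, so the output gap is -2.54 × 3.28 = -8.3312%.
Actual GDP = 19902 × (1 - 8.3312/100) = 19902 × 0.916688 ≈ 18244 billion.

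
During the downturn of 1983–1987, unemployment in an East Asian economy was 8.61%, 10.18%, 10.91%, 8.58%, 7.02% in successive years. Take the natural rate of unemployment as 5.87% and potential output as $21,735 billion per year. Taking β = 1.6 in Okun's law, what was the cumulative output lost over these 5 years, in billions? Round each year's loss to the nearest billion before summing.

$5,547 billion

Year 1983: gap = -1.6 × (8.61 - 5.87) = -4.384%, loss ≈ 21735 × 4.384/100 ≈ 953.
Year 1984: gap = -1.6 × (10.18 - 5.87) = -6.896%, loss ≈ 21735 × 6.896/100 ≈ 1499.
Year 1985: gap = -1.6 × (10.91 - 5.87) = -8.064%, loss ≈ 21735 × 8.064/100 ≈ 1753.
Year 1986: gap = -1.6 × (8.58 - 5.87) = -4.336%, loss ≈ 21735 × 4.336/100 ≈ 942.
Year 1987: gap = -1.6 × (7.02 - 5.87) = -1.84%, loss ≈ 21735 × 1.84/100 ≈ 400.
Total lost output = 953 + 1499 + 1753 + 942 + 400 = 5547 billion.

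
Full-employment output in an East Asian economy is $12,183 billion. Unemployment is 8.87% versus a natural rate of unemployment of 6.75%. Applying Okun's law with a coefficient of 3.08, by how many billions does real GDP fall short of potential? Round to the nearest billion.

Output gap = -3.08 × (8.87 - 6.75) = -3.08 × 2.12 = -6.5296%.
Actual GDP ≈ 12183 × 0.934704 ≈ 11387 billion, so the shortfall is 12183 - 11387 = 796 billion.

$796 billion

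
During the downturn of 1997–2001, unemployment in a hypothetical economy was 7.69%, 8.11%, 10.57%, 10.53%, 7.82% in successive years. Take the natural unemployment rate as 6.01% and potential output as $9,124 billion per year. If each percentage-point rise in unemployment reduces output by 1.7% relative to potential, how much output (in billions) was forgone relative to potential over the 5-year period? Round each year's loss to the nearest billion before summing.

Year 1997: gap = -1.7 × (7.69 - 6.01) = -2.856%, loss ≈ 9124 × 2.856/100 ≈ 261.
Year 1998: gap = -1.7 × (8.11 - 6.01) = -3.57%, loss ≈ 9124 × 3.57/100 ≈ 326.
Year 1999: gap = -1.7 × (10.57 - 6.01) = -7.752%, loss ≈ 9124 × 7.752/100 ≈ 707.
Year 2000: gap = -1.7 × (10.53 - 6.01) = -7.684%, loss ≈ 9124 × 7.684/100 ≈ 701.
Year 2001: gap = -1.7 × (7.82 - 6.01) = -3.077%, loss ≈ 9124 × 3.077/100 ≈ 281.
Total lost output = 261 + 326 + 707 + 701 + 281 = 2276 billion.

$2,276 billion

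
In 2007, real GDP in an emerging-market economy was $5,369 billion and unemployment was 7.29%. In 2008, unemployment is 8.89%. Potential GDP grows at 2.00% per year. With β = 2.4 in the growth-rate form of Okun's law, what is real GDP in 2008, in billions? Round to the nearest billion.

Δu = 8.89 - 7.29 = 1.6 points.
Okun's law (growth form): g_Y = g_Y* - β × Δu = 2.00 - 2.4 × (1.60) = 2 - 3.84 = -1.84%.
Real GDP in the next year = 5369 × (1 - 1.84/100) = 5369 × 0.9816 ≈ 5270 billion.

$5,270 billion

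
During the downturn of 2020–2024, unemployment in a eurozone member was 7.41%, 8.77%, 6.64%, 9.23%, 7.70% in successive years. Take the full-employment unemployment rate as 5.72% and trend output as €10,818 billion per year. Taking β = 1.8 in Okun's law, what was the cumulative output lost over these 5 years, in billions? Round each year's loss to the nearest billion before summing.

Year 2020: gap = -1.8 × (7.41 - 5.72) = -3.042%, loss ≈ 10818 × 3.042/100 ≈ 329.
Year 2021: gap = -1.8 × (8.77 - 5.72) = -5.49%, loss ≈ 10818 × 5.49/100 ≈ 594.
Year 2022: gap = -1.8 × (6.64 - 5.72) = -1.656%, loss ≈ 10818 × 1.656/100 ≈ 179.
Year 2023: gap = -1.8 × (9.23 - 5.72) = -6.318%, loss ≈ 10818 × 6.318/100 ≈ 683.
Year 2024: gap = -1.8 × (7.7 - 5.72) = -3.564%, loss ≈ 10818 × 3.564/100 ≈ 386.
Total lost output = 329 + 594 + 179 + 683 + 386 = 2171 billion.

€2,171 billion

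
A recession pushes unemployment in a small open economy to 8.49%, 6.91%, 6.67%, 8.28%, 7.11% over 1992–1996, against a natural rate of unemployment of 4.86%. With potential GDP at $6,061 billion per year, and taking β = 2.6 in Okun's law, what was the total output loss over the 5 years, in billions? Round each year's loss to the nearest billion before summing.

Year 1992: gap = -2.6 × (8.49 - 4.86) = -9.438%, loss ≈ 6061 × 9.438/100 ≈ 572.
Year 1993: gap = -2.6 × (6.91 - 4.86) = -5.33%, loss ≈ 6061 × 5.33/100 ≈ 323.
Year 1994: gap = -2.6 × (6.67 - 4.86) = -4.706%, loss ≈ 6061 × 4.706/100 ≈ 285.
Year 1995: gap = -2.6 × (8.28 - 4.86) = -8.892%, loss ≈ 6061 × 8.892/100 ≈ 539.
Year 1996: gap = -2.6 × (7.11 - 4.86) = -5.85%, loss ≈ 6061 × 5.85/100 ≈ 355.
Total lost output = 572 + 323 + 285 + 539 + 355 = 2074 billion.

$2,074 billion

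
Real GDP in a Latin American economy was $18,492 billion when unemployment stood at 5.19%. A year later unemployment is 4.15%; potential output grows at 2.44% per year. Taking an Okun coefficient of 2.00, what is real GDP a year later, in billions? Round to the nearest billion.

Δu = 4.15 - 5.19 = -1.04 points.
Okun's law (growth form): g_Y = g_Y* - β × Δu = 2.44 - 2.00 × (-1.04) = 2.44 + 2.08 = 4.52%.
Real GDP in the next year = 18492 × (1 + 4.52/100) = 18492 × 1.0452 ≈ 19328 billion.

$19,328 billion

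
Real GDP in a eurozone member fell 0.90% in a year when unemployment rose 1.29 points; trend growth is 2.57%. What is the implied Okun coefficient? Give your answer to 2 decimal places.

β ≈ 2.69

Growth form: g_Y = g_Y* - β × Δu, so β = (g_Y* - g_Y)/Δu.
β = (2.57 + 0.9)/1.29 = 3.47/1.29 = 2.69.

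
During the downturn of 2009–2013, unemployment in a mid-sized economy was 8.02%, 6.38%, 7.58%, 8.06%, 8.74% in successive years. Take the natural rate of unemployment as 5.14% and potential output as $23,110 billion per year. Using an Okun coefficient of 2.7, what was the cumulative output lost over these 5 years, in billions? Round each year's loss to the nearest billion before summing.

Year 2009: gap = -2.7 × (8.02 - 5.14) = -7.776%, loss ≈ 23110 × 7.776/100 ≈ 1797.
Year 2010: gap = -2.7 × (6.38 - 5.14) = -3.348%, loss ≈ 23110 × 3.348/100 ≈ 774.
Year 2011: gap = -2.7 × (7.58 - 5.14) = -6.588%, loss ≈ 23110 × 6.588/100 ≈ 1522.
Year 2012: gap = -2.7 × (8.06 - 5.14) = -7.884%, loss ≈ 23110 × 7.884/100 ≈ 1822.
Year 2013: gap = -2.7 × (8.74 - 5.14) = -9.72%, loss ≈ 23110 × 9.72/100 ≈ 2246.
Total lost output = 1797 + 774 + 1522 + 1822 + 2246 = 8161 billion.

$8,161 billion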